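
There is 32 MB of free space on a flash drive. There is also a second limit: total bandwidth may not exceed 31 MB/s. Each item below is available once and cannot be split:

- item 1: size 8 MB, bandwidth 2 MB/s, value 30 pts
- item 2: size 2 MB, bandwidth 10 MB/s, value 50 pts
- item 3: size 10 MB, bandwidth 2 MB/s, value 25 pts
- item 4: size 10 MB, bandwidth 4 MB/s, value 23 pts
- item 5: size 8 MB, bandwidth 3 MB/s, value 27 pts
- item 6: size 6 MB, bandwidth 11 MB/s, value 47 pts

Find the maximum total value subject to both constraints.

154 pts

Feasible sets respecting both limits:
- item 1+item 2+item 5+item 6: size 24, bandwidth 26, value 154
- item 1+item 2+item 3+item 6: size 26, bandwidth 25, value 152
- item 1+item 2+item 4+item 6: size 26, bandwidth 27, value 150
Best: 154 pts.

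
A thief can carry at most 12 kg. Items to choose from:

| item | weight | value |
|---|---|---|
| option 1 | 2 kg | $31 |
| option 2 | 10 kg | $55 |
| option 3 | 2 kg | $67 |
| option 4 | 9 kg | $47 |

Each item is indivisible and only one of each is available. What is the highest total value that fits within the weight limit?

$122

Check high-value combinations within 12 kg:
- option 2+option 3: weight 10+2=12, value 55+67=122
- option 3+option 4: weight 2+9=11, value 67+47=114
- option 1+option 3: weight 2+2=4, value 31+67=98
Best: $122.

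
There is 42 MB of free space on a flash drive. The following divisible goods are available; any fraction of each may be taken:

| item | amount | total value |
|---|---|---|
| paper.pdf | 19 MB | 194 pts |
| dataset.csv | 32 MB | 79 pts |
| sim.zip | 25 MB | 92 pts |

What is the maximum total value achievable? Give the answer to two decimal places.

Take in order of value per unit:
- paper.pdf (194/19 per unit): all 19 → value 194, running total 194.00
- sim.zip (92/25 per unit): 23 of 25 → value 23×92/25 = 84.6400, running total 278.64
Total 278.64.

278.64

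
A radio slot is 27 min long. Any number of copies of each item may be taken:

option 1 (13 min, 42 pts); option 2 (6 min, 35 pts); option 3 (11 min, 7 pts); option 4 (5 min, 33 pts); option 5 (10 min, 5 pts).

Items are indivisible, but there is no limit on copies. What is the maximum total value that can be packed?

169 pts

Best value-per-unit is option 4 at 33/5; filling with it alone gives 5×33 = 165.
Optimal mix: 2×option 2 + 3×option 4 → duration 27, value 169.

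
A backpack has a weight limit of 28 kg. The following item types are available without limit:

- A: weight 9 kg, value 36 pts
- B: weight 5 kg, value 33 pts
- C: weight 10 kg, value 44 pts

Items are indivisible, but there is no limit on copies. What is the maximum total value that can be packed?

Best value-per-unit is B at 33/5, and filling with it alone uses weight 5×5=25. No mix of the others beats 5×33 = 165.

165 pts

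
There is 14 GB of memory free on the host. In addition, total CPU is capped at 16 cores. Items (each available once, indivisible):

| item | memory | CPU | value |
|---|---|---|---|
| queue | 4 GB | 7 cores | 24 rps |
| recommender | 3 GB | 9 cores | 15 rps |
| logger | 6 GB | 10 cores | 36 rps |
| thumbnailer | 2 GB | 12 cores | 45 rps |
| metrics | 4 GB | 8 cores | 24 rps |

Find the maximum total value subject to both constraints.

Feasible sets respecting both limits:
- queue+metrics: memory 8, CPU 15, value 48
- thumbnailer: memory 2, CPU 12, value 45
- queue+recommender: memory 7, CPU 16, value 39
- logger: memory 6, CPU 10, value 36
Best: 48 rps.

48 rps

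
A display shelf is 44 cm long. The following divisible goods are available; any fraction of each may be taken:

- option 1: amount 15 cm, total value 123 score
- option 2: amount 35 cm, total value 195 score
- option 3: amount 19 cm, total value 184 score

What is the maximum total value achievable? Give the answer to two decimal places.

362.71

Take in order of value per unit:
- option 3 (184/19 per unit): all 19 → value 184, running total 184.00
- option 1 (123/15 per unit): all 15 → value 123, running total 307.00
- option 2 (195/35 per unit): 10 of 35 → value 10×195/35 = 55.7143, running total 362.71
Total 362.71.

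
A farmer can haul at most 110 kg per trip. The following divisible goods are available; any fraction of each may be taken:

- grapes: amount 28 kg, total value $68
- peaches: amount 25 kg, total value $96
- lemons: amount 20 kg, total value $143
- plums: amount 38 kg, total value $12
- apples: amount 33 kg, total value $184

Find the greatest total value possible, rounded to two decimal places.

Take in order of value per unit:
- lemons (143/20 per unit): all 20 → value 143, running total 143.00
- apples (184/33 per unit): all 33 → value 184, running total 327.00
- peaches (96/25 per unit): all 25 → value 96, running total 423.00
- grapes (68/28 per unit): all 28 → value 68, running total 491.00
- plums (12/38 per unit): 4 of 38 → value 4×12/38 = 1.2632, running total 492.26
Total 492.26.

492.26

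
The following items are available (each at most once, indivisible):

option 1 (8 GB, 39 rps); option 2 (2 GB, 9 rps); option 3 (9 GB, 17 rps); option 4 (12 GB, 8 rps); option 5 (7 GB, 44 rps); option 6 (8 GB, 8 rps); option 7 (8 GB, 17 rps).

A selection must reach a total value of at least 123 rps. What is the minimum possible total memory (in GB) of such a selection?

Subsets with value ≥ 123, sorted by total memory:
- option 1+option 2+option 3+option 5+option 7: memory 34, value 126
- option 1+option 3+option 5+option 6+option 7: memory 40, value 125
- option 1+option 2+option 3+option 5+option 6+option 7: memory 42, value 134
Minimum memory: 34 GB.

34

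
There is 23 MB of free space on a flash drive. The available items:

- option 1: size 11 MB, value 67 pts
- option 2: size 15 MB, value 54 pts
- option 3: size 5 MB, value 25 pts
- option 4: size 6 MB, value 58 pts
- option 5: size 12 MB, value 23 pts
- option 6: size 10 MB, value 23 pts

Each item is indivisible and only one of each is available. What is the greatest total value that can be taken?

Check high-value combinations within 23 MB:
- option 1+option 3+option 4: size 11+5+6=22, value 67+25+58=150
- option 1+option 4: size 11+6=17, value 67+58=125
- option 2+option 4: size 15+6=21, value 54+58=112
- option 3+option 4+option 6: size 5+6+10=21, value 25+58+23=106
- option 3+option 4+option 5: size 5+6+12=23, value 25+58+23=106
Best: 150 pts.

150 pts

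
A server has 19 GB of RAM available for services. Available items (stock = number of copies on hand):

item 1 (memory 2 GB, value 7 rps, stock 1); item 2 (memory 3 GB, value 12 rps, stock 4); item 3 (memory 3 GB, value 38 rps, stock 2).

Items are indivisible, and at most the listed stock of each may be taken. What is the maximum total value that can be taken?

Best selections within memory 19 and stock limits:
- 4×item 2 + 2×item 3: memory 18, value 124
- 1×item 1 + 3×item 2 + 2×item 3: memory 17, value 119
Best: 124 rps.

124 rps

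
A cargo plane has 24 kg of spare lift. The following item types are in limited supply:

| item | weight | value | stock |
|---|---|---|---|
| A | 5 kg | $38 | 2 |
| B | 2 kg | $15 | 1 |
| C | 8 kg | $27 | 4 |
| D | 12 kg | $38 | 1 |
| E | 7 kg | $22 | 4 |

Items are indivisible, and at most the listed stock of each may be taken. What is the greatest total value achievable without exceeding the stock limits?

$129

Best selections within weight 24 and stock limits:
- 2×A + 1×B + 1×D: weight 24, value 129
- 2×A + 2×E: weight 24, value 120
- 2×A + 1×B + 1×C: weight 20, value 118
Best: $129.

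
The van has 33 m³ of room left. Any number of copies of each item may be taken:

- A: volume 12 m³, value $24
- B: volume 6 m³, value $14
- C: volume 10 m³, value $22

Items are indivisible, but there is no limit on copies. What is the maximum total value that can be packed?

$72

Best value-per-unit is B at 14/6; filling with it alone gives 5×14 = 70.
Optimal mix: 2×B + 2×C → volume 32, value 72.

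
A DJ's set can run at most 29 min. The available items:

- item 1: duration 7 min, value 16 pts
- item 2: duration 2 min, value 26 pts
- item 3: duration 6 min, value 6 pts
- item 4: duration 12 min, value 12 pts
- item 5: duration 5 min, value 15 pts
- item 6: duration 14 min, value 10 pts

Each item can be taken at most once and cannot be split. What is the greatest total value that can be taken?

Check high-value combinations within 29 min:
- item 1+item 2+item 4+item 5: duration 7+2+12+5=26, value 16+26+12+15=69
- item 1+item 2+item 5+item 6: duration 7+2+5+14=28, value 16+26+15+10=67
- item 1+item 2+item 3+item 5: duration 7+2+6+5=20, value 16+26+6+15=63
- item 1+item 2+item 3+item 4: duration 7+2+6+12=27, value 16+26+6+12=60
Best: 69 pts.

69 pts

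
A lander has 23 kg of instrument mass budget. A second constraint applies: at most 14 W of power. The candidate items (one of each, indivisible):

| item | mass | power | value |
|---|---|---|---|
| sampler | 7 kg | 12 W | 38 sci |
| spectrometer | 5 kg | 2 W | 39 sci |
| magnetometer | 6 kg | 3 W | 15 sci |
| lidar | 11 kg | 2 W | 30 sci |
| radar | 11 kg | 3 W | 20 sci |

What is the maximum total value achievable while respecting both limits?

Feasible sets respecting both limits:
- spectrometer+magnetometer+lidar: mass 22, power 7, value 84
- sampler+spectrometer: mass 12, power 14, value 77
- spectrometer+magnetometer+radar: mass 22, power 8, value 74
Best: 84 sci.

84 sci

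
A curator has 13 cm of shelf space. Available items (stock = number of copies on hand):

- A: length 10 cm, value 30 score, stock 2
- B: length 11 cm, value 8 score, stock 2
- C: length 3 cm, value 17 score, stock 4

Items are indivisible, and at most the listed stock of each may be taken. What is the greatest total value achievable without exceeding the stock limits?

68 score

Best selections within length 13 and stock limits:
- 4×C: length 12, value 68
- 3×C: length 9, value 51
- 1×A + 1×C: length 13, value 47
- 2×C: length 6, value 34
Best: 68 score.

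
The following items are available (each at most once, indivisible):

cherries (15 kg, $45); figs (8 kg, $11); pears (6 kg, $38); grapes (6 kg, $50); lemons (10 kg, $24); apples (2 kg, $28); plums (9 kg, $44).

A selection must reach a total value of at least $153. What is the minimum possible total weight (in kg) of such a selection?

Subsets with value ≥ 153, sorted by total weight:
- pears+grapes+apples+plums: weight 23, value 160
- cherries+pears+grapes+apples: weight 29, value 161
Minimum weight: 23 kg.

23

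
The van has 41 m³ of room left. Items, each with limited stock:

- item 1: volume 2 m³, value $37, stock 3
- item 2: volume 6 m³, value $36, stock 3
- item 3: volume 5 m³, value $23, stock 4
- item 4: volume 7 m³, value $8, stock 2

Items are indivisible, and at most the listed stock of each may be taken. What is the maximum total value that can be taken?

$288

Top feasible selections:
- 3×item 1 + 3×item 2 + 3×item 3: volume 39, value 288
- 3×item 1 + 2×item 2 + 4×item 3: volume 38, value 275
- 3×item 1 + 3×item 2 + 2×item 3 + 1×item 4: volume 41, value 273
Best: $288.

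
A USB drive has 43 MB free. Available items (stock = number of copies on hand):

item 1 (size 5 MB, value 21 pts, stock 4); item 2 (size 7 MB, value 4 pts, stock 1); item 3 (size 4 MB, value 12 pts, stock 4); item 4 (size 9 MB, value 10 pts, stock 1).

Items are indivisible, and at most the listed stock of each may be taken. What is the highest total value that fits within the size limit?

Best selections within size 43 and stock limits:
- 4×item 1 + 1×item 2 + 4×item 3: size 43, value 136
- 4×item 1 + 4×item 3: size 36, value 132
- 4×item 1 + 3×item 3 + 1×item 4: size 41, value 130
- 4×item 1 + 1×item 2 + 3×item 3: size 39, value 124
Best: 136 pts.

136 pts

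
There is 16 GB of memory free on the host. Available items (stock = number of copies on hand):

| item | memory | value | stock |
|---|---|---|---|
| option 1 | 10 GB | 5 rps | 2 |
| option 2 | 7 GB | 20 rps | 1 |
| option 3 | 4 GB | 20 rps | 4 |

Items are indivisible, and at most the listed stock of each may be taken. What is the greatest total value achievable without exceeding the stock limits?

80 rps

Top feasible selections:
- 4×option 3: memory 16, value 80
- 3×option 3: memory 12, value 60
- 1×option 2 + 2×option 3: memory 15, value 60
Best: 80 rps.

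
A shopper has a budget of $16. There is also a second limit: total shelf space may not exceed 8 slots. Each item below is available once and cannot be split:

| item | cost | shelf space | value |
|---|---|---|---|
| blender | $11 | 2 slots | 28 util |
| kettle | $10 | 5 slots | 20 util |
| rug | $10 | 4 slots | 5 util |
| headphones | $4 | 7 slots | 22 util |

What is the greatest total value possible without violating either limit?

28 util

Feasible sets respecting both limits:
- blender: cost 11, shelf space 2, value 28
- headphones: cost 4, shelf space 7, value 22
- kettle: cost 10, shelf space 5, value 20
Best: 28 util.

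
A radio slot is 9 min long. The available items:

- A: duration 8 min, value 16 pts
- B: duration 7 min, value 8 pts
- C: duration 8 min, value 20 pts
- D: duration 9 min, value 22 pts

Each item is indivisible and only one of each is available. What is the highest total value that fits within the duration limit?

Check high-value combinations within 9 min:
- D: duration 9, value 22
- C: duration 8, value 20
- A: duration 8, value 16
- B: duration 7, value 8
Best: 22 pts.

22 pts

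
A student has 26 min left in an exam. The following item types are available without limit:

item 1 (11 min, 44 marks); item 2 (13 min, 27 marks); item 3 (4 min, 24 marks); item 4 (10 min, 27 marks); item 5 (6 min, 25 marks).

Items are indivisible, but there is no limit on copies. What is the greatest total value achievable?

Best value-per-unit is item 3 at 24/4; filling with it alone gives 6×24 = 144.
Optimal mix: 5×item 3 + 1×item 5 → time 26, value 145.

145 marks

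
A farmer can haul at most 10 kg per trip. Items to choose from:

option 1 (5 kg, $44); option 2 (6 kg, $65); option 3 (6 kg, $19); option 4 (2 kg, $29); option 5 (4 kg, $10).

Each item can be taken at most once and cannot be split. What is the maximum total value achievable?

Check high-value combinations within 10 kg:
- option 2+option 4: weight 6+2=8, value 65+29=94
- option 2+option 5: weight 6+4=10, value 65+10=75
- option 1+option 4: weight 5+2=7, value 44+29=73
Best: $94.

$94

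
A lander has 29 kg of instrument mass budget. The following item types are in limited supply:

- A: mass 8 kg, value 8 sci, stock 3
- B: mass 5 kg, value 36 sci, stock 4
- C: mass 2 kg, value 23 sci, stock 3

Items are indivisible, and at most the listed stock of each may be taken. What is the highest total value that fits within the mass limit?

213 sci

Top feasible selections:
- 4×B + 3×C: mass 26, value 213
- 4×B + 2×C: mass 24, value 190
Best: 213 sci.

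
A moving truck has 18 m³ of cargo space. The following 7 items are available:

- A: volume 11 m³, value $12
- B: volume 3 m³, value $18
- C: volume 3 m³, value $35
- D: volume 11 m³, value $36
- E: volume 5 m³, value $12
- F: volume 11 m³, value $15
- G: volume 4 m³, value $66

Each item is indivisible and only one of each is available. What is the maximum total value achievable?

Check high-value combinations within 18 m³:
- C+D+G: volume 3+11+4=18, value 35+36+66=137
- B+C+E+G: volume 3+3+5+4=15, value 18+35+12+66=131
- B+D+G: volume 3+11+4=18, value 18+36+66=120
- B+C+G: volume 3+3+4=10, value 18+35+66=119
- C+F+G: volume 3+11+4=18, value 35+15+66=116
Best: $137.

$137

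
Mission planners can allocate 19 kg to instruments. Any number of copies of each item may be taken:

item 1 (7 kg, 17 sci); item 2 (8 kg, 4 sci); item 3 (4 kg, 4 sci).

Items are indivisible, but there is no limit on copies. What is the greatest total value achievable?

38 sci

Best value-per-unit is item 1 at 17/7; filling with it alone gives 2×17 = 34.
Optimal mix: 2×item 1 + 1×item 3 → mass 18, value 38.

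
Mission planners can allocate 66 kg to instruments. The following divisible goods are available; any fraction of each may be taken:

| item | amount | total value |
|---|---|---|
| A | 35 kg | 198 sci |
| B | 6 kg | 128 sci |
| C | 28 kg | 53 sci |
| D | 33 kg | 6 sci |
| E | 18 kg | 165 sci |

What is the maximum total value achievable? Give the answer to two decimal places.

Take in order of value per unit:
- B (128/6 per unit): all 6 → value 128, running total 128.00
- E (165/18 per unit): all 18 → value 165, running total 293.00
- A (198/35 per unit): all 35 → value 198, running total 491.00
- C (53/28 per unit): 7 of 28 → value 7×53/28 = 13.2500, running total 504.25
Total 504.25.

504.25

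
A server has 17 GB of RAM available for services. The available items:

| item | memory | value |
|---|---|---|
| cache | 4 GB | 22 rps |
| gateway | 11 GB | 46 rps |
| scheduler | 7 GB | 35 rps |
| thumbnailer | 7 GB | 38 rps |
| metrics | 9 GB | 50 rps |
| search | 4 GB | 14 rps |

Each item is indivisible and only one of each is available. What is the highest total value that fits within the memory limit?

Check high-value combinations within 17 GB:
- thumbnailer+metrics: memory 7+9=16, value 38+50=88
- cache+metrics+search: memory 4+9+4=17, value 22+50+14=86
- scheduler+metrics: memory 7+9=16, value 35+50=85
Best: 88 rps.

88 rps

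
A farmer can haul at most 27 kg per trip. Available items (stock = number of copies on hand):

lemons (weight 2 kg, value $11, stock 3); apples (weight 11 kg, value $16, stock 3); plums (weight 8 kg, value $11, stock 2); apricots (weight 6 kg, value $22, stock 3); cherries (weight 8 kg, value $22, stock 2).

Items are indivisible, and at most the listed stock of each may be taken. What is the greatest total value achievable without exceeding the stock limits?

Best selections within weight 27 and stock limits:
- 3×lemons + 3×apricots: weight 24, value 99
- 3×lemons + 2×apricots + 1×cherries: weight 26, value 99
- 2×lemons + 3×apricots: weight 22, value 88
Best: $99.

$99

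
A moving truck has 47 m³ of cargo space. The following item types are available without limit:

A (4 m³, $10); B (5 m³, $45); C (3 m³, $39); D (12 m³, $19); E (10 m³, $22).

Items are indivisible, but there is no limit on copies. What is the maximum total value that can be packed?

Best value-per-unit is C at 39/3; filling with it alone gives 15×39 = 585.
Optimal mix: 1×B + 14×C → volume 47, value 591.

$591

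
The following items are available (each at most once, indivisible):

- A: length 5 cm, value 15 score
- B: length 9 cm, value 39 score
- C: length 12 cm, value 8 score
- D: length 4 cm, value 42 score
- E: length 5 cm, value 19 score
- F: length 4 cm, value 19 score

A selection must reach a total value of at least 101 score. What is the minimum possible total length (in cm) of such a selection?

22

Subsets with value ≥ 101, sorted by total length:
- B+D+E+F: length 22, value 119
- A+B+D+F: length 22, value 115
- A+B+D+E: length 23, value 115
Minimum length: 22 cm.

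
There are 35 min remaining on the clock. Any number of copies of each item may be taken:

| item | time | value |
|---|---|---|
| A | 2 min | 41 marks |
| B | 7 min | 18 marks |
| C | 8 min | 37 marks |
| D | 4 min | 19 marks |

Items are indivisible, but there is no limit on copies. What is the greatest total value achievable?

Best value-per-unit is A at 41/2, and filling with it alone uses time 17×2=34. No mix of the others beats 17×41 = 697.

697 marks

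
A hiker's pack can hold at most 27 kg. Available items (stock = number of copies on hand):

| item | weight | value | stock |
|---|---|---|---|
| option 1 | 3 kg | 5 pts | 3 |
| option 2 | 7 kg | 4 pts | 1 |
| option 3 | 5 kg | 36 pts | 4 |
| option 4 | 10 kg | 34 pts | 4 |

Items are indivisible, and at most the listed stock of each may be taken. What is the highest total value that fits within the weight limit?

154 pts

Top feasible selections:
- 2×option 1 + 4×option 3: weight 26, value 154
- 1×option 1 + 4×option 3: weight 23, value 149
Best: 154 pts.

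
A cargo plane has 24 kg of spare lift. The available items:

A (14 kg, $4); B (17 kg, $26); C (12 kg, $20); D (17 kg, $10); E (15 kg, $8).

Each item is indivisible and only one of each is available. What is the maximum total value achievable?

This is a 0/1 knapsack; check combinations near the capacity.
- B: weight 17, value 26
- C: weight 12, value 20
- D: weight 17, value 10
- E: weight 15, value 8
- A: weight 14, value 4
Best: $26.

$26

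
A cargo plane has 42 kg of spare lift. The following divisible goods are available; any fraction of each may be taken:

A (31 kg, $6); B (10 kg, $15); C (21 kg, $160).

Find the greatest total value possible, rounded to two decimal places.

177.13

Take in order of value per unit:
- C (160/21 per unit): all 21 → value 160, running total 160.00
- B (15/10 per unit): all 10 → value 15, running total 175.00
- A (6/31 per unit): 11 of 31 → value 11×6/31 = 2.1290, running total 177.13
Total 177.13.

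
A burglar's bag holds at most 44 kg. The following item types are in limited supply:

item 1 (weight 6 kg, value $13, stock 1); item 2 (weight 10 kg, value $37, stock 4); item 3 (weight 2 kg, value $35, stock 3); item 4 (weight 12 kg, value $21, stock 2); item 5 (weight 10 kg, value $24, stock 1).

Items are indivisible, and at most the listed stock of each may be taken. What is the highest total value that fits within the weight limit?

$229

Top feasible selections:
- 1×item 1 + 3×item 2 + 3×item 3: weight 42, value 229
- 4×item 2 + 2×item 3: weight 44, value 218
Best: $229.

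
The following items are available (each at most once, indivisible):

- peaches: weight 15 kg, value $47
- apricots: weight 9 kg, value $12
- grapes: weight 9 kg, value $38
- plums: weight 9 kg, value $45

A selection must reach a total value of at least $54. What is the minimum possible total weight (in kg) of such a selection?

18

Subsets with value ≥ 54, sorted by total weight:
- grapes+plums: weight 18, value 83
- apricots+plums: weight 18, value 57
Minimum weight: 18 kg.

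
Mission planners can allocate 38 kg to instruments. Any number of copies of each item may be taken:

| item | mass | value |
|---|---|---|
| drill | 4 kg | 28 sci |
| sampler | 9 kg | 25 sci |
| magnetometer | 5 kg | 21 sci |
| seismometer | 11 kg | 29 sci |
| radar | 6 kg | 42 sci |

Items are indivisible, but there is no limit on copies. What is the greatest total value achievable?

Best value-per-unit is drill at 28/4; filling with it alone gives 9×28 = 252.
Optimal mix: 8×drill + 1×radar → mass 38, value 266.

266 sci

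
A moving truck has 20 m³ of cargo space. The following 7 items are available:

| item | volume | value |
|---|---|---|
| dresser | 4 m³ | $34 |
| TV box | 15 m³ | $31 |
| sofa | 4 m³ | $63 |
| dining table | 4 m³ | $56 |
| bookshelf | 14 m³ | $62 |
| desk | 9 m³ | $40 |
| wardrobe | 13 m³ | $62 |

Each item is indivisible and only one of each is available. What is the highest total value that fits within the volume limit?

Check high-value combinations within 20 m³:
- sofa+dining table+desk: volume 4+4+9=17, value 63+56+40=159
- dresser+sofa+dining table: volume 4+4+4=12, value 34+63+56=153
- dresser+sofa+desk: volume 4+4+9=17, value 34+63+40=137
Best: $159.

$159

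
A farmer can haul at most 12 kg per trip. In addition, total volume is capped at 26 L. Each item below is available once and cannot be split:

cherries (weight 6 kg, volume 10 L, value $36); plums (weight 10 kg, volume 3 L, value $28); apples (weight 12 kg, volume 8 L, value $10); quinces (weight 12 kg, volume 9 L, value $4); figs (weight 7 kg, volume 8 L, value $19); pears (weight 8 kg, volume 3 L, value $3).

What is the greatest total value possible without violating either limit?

$36

Feasible sets respecting both limits:
- cherries: weight 6, volume 10, value 36
- plums: weight 10, volume 3, value 28
- figs: weight 7, volume 8, value 19
Best: $36.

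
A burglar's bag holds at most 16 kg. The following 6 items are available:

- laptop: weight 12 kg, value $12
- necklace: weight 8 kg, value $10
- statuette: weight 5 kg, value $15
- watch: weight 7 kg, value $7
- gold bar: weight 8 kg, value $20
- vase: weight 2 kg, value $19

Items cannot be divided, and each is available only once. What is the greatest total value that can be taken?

$54

Check high-value combinations within 16 kg:
- statuette+gold bar+vase: weight 5+8+2=15, value 15+20+19=54
- necklace+statuette+vase: weight 8+5+2=15, value 10+15+19=44
- statuette+watch+vase: weight 5+7+2=14, value 15+7+19=41
- gold bar+vase: weight 8+2=10, value 20+19=39
- statuette+gold bar: weight 5+8=13, value 15+20=35
Best: $54.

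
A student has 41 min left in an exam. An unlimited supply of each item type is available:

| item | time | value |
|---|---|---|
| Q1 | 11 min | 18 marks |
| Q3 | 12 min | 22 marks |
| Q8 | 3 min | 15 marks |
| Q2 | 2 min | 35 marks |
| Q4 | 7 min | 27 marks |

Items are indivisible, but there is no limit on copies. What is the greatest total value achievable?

Best value-per-unit is Q2 at 35/2, and filling with it alone uses time 20×2=40. No mix of the others beats 20×35 = 700.

700 marks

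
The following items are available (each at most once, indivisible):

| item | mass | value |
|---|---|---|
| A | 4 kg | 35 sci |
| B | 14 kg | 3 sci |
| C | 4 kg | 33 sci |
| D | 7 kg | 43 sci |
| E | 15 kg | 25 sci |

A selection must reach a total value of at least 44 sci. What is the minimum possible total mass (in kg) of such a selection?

Subsets with value ≥ 44, sorted by total mass:
- A+C: mass 8, value 68
- A+D: mass 11, value 78
- C+D: mass 11, value 76
- A+C+D: mass 15, value 111
Minimum mass: 8 kg.

8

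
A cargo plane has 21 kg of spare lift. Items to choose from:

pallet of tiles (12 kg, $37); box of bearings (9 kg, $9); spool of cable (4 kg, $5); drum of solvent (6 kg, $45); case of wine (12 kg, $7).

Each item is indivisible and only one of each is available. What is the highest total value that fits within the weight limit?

Check high-value combinations within 21 kg:
- pallet of tiles+drum of solvent: weight 12+6=18, value 37+45=82
- box of bearings+spool of cable+drum of solvent: weight 9+4+6=19, value 9+5+45=59
- box of bearings+drum of solvent: weight 9+6=15, value 9+45=54
Best: $82.

$82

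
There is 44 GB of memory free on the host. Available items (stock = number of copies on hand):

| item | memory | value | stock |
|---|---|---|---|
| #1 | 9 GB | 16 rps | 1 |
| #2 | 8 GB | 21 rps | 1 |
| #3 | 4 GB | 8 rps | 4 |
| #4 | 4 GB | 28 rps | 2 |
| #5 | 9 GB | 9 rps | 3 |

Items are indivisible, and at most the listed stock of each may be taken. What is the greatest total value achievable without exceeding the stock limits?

125 rps

Best selections within memory 44 and stock limits:
- 1×#1 + 1×#2 + 4×#3 + 2×#4: memory 41, value 125
- 1×#2 + 4×#3 + 2×#4 + 1×#5: memory 41, value 118
- 1×#1 + 1×#2 + 2×#3 + 2×#4 + 1×#5: memory 42, value 118
Best: 125 rps.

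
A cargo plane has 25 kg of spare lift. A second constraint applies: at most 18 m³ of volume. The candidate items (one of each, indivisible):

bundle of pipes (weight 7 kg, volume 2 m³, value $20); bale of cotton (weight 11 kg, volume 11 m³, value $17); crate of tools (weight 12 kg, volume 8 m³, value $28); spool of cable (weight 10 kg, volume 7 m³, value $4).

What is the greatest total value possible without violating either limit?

Feasible sets respecting both limits:
- bundle of pipes+crate of tools: weight 19, volume 10, value 48
- bundle of pipes+bale of cotton: weight 18, volume 13, value 37
- crate of tools+spool of cable: weight 22, volume 15, value 32
- crate of tools: weight 12, volume 8, value 28
Best: $48.

$48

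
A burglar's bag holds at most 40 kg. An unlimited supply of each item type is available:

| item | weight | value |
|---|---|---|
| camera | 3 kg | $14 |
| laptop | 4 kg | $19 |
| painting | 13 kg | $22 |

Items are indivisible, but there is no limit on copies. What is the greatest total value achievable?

Best value-per-unit is laptop at 19/4, and filling with it alone uses weight 10×4=40. No mix of the others beats 10×19 = 190.

$190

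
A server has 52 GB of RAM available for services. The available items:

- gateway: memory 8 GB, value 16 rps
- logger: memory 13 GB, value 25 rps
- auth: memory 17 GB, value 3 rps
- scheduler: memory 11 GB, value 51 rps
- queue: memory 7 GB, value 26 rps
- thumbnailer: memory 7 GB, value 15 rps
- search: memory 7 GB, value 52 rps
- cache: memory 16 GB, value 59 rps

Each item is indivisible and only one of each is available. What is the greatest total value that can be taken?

204 rps

Check high-value combinations within 52 GB:
- gateway+scheduler+queue+search+cache: memory 8+11+7+7+16=49, value 16+51+26+52+59=204
- scheduler+queue+thumbnailer+search+cache: memory 11+7+7+7+16=48, value 51+26+15+52+59=203
- gateway+scheduler+thumbnailer+search+cache: memory 8+11+7+7+16=49, value 16+51+15+52+59=193
- scheduler+queue+search+cache: memory 11+7+7+16=41, value 51+26+52+59=188
- logger+scheduler+search+cache: memory 13+11+7+16=47, value 25+51+52+59=187
Best: 204 rps.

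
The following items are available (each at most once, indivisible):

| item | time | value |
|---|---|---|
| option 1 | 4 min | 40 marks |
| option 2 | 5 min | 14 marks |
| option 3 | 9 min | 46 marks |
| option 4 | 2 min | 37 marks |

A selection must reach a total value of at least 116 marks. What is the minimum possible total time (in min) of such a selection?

15

Subsets with value ≥ 116, sorted by total time:
- option 1+option 3+option 4: time 15, value 123
- option 1+option 2+option 3+option 4: time 20, value 137
Minimum time: 15 min.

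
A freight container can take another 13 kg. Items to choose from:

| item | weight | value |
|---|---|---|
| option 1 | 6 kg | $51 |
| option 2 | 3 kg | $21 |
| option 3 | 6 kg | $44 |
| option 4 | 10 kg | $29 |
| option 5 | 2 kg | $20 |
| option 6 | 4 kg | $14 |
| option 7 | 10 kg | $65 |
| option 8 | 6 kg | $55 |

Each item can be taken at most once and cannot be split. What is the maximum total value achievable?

This is a 0/1 knapsack; check combinations near the capacity.
- option 1+option 8: weight 6+6=12, value 51+55=106
- option 3+option 8: weight 6+6=12, value 44+55=99
- option 2+option 5+option 8: weight 3+2+6=11, value 21+20+55=96
- option 1+option 3: weight 6+6=12, value 51+44=95
Best: $106.

$106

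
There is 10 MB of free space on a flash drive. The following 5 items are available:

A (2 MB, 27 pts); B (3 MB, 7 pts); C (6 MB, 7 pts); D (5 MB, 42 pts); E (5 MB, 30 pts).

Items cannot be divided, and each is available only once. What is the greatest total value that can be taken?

This is a 0/1 knapsack; check combinations near the capacity.
- A+B+D: size 2+3+5=10, value 27+7+42=76
- D+E: size 5+5=10, value 42+30=72
- A+D: size 2+5=7, value 27+42=69
- A+B+E: size 2+3+5=10, value 27+7+30=64
Best: 76 pts.

76 pts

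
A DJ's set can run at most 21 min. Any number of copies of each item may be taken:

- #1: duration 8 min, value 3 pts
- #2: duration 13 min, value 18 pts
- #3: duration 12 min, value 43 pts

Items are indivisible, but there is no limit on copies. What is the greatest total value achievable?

46 pts

Best value-per-unit is #3 at 43/12; filling with it alone gives 1×43 = 43.
Optimal mix: 1×#1 + 1×#3 → duration 20, value 46.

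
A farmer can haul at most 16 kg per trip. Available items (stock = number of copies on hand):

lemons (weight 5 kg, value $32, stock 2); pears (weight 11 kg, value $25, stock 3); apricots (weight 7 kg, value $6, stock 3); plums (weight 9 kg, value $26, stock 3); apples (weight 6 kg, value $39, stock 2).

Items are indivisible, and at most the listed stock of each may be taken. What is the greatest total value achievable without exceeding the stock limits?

$103

Top feasible selections:
- 2×lemons + 1×apples: weight 16, value 103
- 2×apples: weight 12, value 78
- 1×lemons + 1×apples: weight 11, value 71
Best: $103.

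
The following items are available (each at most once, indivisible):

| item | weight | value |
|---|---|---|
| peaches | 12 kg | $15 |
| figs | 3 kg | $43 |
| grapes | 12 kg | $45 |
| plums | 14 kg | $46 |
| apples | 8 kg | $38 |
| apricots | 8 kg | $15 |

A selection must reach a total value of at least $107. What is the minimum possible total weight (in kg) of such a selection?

23

Subsets with value ≥ 107, sorted by total weight:
- figs+grapes+apples: weight 23, value 126
- figs+plums+apples: weight 25, value 127
- figs+grapes+plums: weight 29, value 134
- figs+grapes+apples+apricots: weight 31, value 141
Minimum weight: 23 kg.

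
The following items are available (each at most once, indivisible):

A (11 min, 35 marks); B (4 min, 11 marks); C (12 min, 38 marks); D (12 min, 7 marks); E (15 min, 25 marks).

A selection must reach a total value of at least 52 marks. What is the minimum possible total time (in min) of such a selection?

23

Subsets with value ≥ 52, sorted by total time:
- A+C: time 23, value 73
- A+E: time 26, value 60
Minimum time: 23 min.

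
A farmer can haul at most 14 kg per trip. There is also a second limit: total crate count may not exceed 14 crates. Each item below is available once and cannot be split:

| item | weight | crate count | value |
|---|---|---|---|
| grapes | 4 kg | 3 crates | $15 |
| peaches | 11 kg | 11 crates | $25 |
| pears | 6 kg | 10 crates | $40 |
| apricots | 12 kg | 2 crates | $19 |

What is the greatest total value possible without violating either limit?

$55

Feasible sets respecting both limits:
- grapes+pears: weight 10, crate count 13, value 55
- pears: weight 6, crate count 10, value 40
- peaches: weight 11, crate count 11, value 25
Best: $55.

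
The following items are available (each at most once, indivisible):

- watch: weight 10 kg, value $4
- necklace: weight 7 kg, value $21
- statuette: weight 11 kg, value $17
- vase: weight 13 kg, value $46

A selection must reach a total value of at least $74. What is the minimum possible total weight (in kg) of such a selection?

31

Subsets with value ≥ 74, sorted by total weight:
- necklace+statuette+vase: weight 31, value 84
- watch+necklace+statuette+vase: weight 41, value 88
Minimum weight: 31 kg.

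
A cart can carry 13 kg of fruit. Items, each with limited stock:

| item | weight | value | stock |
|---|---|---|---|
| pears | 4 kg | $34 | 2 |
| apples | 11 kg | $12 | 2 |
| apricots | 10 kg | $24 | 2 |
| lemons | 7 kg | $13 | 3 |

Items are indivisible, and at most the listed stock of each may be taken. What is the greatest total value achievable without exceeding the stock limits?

$68

Best selections within weight 13 and stock limits:
- 2×pears: weight 8, value 68
- 1×pears + 1×lemons: weight 11, value 47
- 1×pears: weight 4, value 34
Best: $68.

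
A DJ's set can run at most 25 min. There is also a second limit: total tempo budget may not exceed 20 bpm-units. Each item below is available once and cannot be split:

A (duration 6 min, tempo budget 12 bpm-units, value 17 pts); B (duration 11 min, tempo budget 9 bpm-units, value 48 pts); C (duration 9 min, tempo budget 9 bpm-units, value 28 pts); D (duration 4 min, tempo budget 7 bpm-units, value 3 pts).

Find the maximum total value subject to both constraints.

76 pts

Feasible sets respecting both limits:
- B+C: duration 20, tempo budget 18, value 76
- B+D: duration 15, tempo budget 16, value 51
- B: duration 11, tempo budget 9, value 48
- C+D: duration 13, tempo budget 16, value 31
Best: 76 pts.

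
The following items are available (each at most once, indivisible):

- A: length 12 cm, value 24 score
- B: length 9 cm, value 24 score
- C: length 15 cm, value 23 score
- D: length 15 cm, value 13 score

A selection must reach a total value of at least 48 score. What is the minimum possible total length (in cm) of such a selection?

21

Subsets with value ≥ 48, sorted by total length:
- A+B: length 21, value 48
- A+B+C: length 36, value 71
- A+B+D: length 36, value 61
Minimum length: 21 cm.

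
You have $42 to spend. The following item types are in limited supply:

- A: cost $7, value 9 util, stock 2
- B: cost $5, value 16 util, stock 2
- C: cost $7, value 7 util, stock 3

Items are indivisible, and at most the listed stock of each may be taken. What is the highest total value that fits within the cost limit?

64 util

Best selections within cost 42 and stock limits:
- 2×A + 2×B + 2×C: cost 38, value 64
- 1×A + 2×B + 3×C: cost 38, value 62
Best: 64 util.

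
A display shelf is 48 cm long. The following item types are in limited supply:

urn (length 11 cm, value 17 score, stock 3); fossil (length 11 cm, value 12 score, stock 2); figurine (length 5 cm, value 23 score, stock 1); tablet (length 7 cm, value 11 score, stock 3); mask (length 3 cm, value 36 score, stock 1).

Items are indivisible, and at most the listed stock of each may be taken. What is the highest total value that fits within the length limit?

121 score

Top feasible selections:
- 3×urn + 1×figurine + 1×tablet + 1×mask: length 48, value 121
- 2×urn + 1×fossil + 1×figurine + 1×tablet + 1×mask: length 48, value 116
- 2×urn + 1×figurine + 2×tablet + 1×mask: length 44, value 115
Best: 121 score.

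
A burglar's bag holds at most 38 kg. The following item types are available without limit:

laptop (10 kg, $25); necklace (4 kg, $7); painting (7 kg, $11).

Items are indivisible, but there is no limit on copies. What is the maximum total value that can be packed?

Best value-per-unit is laptop at 25/10; filling with it alone gives 3×25 = 75.
Optimal mix: 3×laptop + 2×necklace → weight 38, value 89.

$89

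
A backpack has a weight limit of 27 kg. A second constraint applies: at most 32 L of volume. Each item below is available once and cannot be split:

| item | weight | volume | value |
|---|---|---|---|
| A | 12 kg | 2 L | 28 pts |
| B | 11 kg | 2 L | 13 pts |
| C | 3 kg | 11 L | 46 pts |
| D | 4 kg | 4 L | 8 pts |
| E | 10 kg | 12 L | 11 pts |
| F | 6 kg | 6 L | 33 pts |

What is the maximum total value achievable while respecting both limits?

Feasible sets respecting both limits:
- A+C+D+F: weight 25, volume 23, value 115
- A+C+F: weight 21, volume 19, value 107
- B+C+D+F: weight 24, volume 23, value 100
Best: 115 pts.

115 pts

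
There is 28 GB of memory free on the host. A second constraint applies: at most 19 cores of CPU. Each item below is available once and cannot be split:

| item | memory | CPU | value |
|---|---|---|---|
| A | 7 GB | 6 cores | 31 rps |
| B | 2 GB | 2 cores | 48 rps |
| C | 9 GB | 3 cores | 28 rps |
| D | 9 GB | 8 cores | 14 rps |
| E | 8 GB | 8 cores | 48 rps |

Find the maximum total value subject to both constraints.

Feasible sets respecting both limits:
- A+B+C+E: memory 26, CPU 19, value 155
- A+B+E: memory 17, CPU 16, value 127
- B+C+E: memory 19, CPU 13, value 124
- A+B+C+D: memory 27, CPU 19, value 121
Best: 155 rps.

155 rps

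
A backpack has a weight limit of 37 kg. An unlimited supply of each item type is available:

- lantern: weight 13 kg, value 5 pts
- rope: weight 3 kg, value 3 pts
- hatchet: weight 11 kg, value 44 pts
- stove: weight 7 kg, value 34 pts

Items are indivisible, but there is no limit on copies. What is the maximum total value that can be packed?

Best value-per-unit is stove at 34/7, and filling with it alone uses weight 5×7=35. No mix of the others beats 5×34 = 170.

170 pts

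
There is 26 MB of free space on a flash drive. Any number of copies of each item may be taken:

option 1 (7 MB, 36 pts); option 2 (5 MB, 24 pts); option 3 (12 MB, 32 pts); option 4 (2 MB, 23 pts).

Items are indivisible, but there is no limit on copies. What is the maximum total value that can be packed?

299 pts

Best value-per-unit is option 4 at 23/2, and filling with it alone uses size 13×2=26. No mix of the others beats 13×23 = 299.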